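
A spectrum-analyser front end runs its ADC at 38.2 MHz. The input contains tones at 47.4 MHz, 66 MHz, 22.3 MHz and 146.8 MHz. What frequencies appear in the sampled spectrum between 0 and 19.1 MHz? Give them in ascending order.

fs/2 = 19.1 MHz.
47.4 MHz mod fs = 9.2 MHz.
9.2 MHz ≤ fs/2 = 19.1 MHz, appears at 9.2 MHz.
66 MHz mod fs = 27.8 MHz.
27.8 MHz > fs/2 = 19.1 MHz, folds to fs − 27.8 MHz = 10.4 MHz.
22.3 MHz > fs/2 = 19.1 MHz, folds to fs − 22.3 MHz = 15.9 MHz.
146.8 MHz mod fs = 32.2 MHz.
32.2 MHz > fs/2 = 19.1 MHz, folds to fs − 32.2 MHz = 6 MHz.
Distinct values: {6 MHz, 9.2 MHz, 10.4 MHz, 15.9 MHz}.

6 MHz, 9.2 MHz, 10.4 MHz, 15.9 MHz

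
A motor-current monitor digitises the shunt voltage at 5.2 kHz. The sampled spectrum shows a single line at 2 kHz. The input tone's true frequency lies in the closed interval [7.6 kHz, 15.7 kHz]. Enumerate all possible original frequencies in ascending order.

8.4 kHz, 12.4 kHz, 13.6 kHz

Frequencies that alias to 2 kHz are k·fs ± 2 kHz for integer k ≥ 0.
k=0: 2 kHz.
k=1: 3.2 kHz, 7.2 kHz.
k=2: 8.4 kHz, 12.4 kHz.
k=3: 13.6 kHz, 17.6 kHz.
k=4: 18.8 kHz, 22.8 kHz.
Within [7.6 kHz, 15.7 kHz]: 8.4 kHz, 12.4 kHz, 13.6 kHz.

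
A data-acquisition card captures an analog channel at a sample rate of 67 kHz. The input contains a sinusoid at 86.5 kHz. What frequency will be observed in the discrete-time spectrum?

86.5 kHz mod fs = 19.5 kHz.
19.5 kHz ≤ fs/2 = 33.5 kHz, appears at 19.5 kHz.

19.5 kHz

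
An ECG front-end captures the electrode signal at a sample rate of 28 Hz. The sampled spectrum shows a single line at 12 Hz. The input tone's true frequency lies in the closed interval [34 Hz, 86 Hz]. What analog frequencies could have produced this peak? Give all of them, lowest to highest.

Frequencies that alias to 12 Hz are k·fs ± 12 Hz for integer k ≥ 0.
k=0: 12 Hz.
k=1: 16 Hz, 40 Hz.
k=2: 44 Hz, 68 Hz.
k=3: 72 Hz, 96 Hz.
k=4: 100 Hz, 124 Hz.
Within [34 Hz, 86 Hz]: 40 Hz, 44 Hz, 68 Hz, 72 Hz.

40 Hz, 44 Hz, 68 Hz, 72 Hz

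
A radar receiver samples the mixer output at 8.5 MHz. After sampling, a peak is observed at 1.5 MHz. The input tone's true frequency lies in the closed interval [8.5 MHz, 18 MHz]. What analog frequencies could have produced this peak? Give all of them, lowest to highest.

Frequencies that alias to 1.5 MHz are k·fs ± 1.5 MHz for integer k ≥ 0.
k=0: 1.5 MHz.
k=1: 7 MHz, 10 MHz.
k=2: 15.5 MHz, 18.5 MHz.
k=3: 24 MHz, 27 MHz.
Within [8.5 MHz, 18 MHz]: 10 MHz, 15.5 MHz.

10 MHz, 15.5 MHz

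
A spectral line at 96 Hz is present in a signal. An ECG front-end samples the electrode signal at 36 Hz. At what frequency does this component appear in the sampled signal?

96 Hz mod fs = 24 Hz.
24 Hz > fs/2 = 18 Hz, folds to fs − 24 Hz = 12 Hz.

12 Hz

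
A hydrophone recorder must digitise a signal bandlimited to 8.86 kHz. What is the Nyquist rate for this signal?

Nyquist rate = 2 × 8.86 kHz = 17.72 kHz.

17.72 kHz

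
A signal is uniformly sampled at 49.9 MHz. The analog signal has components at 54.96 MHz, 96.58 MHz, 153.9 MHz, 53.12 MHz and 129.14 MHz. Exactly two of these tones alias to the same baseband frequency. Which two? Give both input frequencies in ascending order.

fs/2 = 24.95 MHz.
54.96 MHz mod fs = 5.06 MHz.
5.06 MHz ≤ fs/2 = 24.95 MHz, appears at 5.06 MHz.
96.58 MHz mod fs = 46.68 MHz.
46.68 MHz > fs/2 = 24.95 MHz, folds to fs − 46.68 MHz = 3.22 MHz.
153.9 MHz mod fs = 4.2 MHz.
4.2 MHz ≤ fs/2 = 24.95 MHz, appears at 4.2 MHz.
53.12 MHz mod fs = 3.22 MHz.
3.22 MHz ≤ fs/2 = 24.95 MHz, appears at 3.22 MHz.
129.14 MHz mod fs = 29.34 MHz.
29.34 MHz > fs/2 = 24.95 MHz, folds to fs − 29.34 MHz = 20.56 MHz.
53.12 MHz and 96.58 MHz both map to 3.22 MHz.

53.12 MHz, 96.58 MHz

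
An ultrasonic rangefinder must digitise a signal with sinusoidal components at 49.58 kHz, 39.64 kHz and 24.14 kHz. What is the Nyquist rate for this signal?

Highest-frequency component: 49.58 kHz.
Nyquist rate = 2 × 49.58 kHz = 99.16 kHz.

99.16 kHz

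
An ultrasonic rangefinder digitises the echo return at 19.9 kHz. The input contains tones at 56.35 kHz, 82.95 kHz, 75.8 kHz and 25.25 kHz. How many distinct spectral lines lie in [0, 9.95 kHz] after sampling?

3

fs/2 = 9.95 kHz.
56.35 kHz mod fs = 16.55 kHz.
16.55 kHz > fs/2 = 9.95 kHz, folds to fs − 16.55 kHz = 3.35 kHz.
82.95 kHz mod fs = 3.35 kHz.
3.35 kHz ≤ fs/2 = 9.95 kHz, appears at 3.35 kHz.
75.8 kHz mod fs = 16.1 kHz.
16.1 kHz > fs/2 = 9.95 kHz, folds to fs − 16.1 kHz = 3.8 kHz.
25.25 kHz mod fs = 5.35 kHz.
5.35 kHz ≤ fs/2 = 9.95 kHz, appears at 5.35 kHz.
Distinct values: {3.35 kHz, 3.8 kHz, 5.35 kHz} → 3.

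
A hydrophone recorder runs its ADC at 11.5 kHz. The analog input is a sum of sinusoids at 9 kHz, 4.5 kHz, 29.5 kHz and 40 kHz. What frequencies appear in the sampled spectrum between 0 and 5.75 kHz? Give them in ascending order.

fs/2 = 5.75 kHz.
9 kHz > fs/2 = 5.75 kHz, folds to fs − 9 kHz = 2.5 kHz.
4.5 kHz ≤ fs/2 = 5.75 kHz, passes unchanged.
29.5 kHz mod fs = 6.5 kHz.
6.5 kHz > fs/2 = 5.75 kHz, folds to fs − 6.5 kHz = 5 kHz.
40 kHz mod fs = 5.5 kHz.
5.5 kHz ≤ fs/2 = 5.75 kHz, appears at 5.5 kHz.
Distinct values: {2.5 kHz, 4.5 kHz, 5 kHz, 5.5 kHz}.

2.5 kHz, 4.5 kHz, 5 kHz, 5.5 kHz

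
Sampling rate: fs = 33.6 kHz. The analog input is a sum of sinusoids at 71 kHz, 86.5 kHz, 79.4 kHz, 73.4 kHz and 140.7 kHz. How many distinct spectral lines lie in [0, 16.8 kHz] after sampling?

5

fs/2 = 16.8 kHz.
71 kHz mod fs = 3.8 kHz.
3.8 kHz ≤ fs/2 = 16.8 kHz, appears at 3.8 kHz.
86.5 kHz mod fs = 19.3 kHz.
19.3 kHz > fs/2 = 16.8 kHz, folds to fs − 19.3 kHz = 14.3 kHz.
79.4 kHz mod fs = 12.2 kHz.
12.2 kHz ≤ fs/2 = 16.8 kHz, appears at 12.2 kHz.
73.4 kHz mod fs = 6.2 kHz.
6.2 kHz ≤ fs/2 = 16.8 kHz, appears at 6.2 kHz.
140.7 kHz mod fs = 6.3 kHz.
6.3 kHz ≤ fs/2 = 16.8 kHz, appears at 6.3 kHz.
Distinct values: {3.8 kHz, 6.2 kHz, 6.3 kHz, 12.2 kHz, 14.3 kHz} → 5.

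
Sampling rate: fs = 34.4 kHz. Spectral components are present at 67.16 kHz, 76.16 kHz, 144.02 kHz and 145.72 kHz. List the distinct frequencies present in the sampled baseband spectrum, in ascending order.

1.64 kHz, 6.42 kHz, 7.36 kHz, 8.12 kHz

fs/2 = 17.2 kHz.
67.16 kHz mod fs = 32.76 kHz.
32.76 kHz > fs/2 = 17.2 kHz, folds to fs − 32.76 kHz = 1.64 kHz.
76.16 kHz mod fs = 7.36 kHz.
7.36 kHz ≤ fs/2 = 17.2 kHz, appears at 7.36 kHz.
144.02 kHz mod fs = 6.42 kHz.
6.42 kHz ≤ fs/2 = 17.2 kHz, appears at 6.42 kHz.
145.72 kHz mod fs = 8.12 kHz.
8.12 kHz ≤ fs/2 = 17.2 kHz, appears at 8.12 kHz.
Distinct values: {1.64 kHz, 6.42 kHz, 7.36 kHz, 8.12 kHz}.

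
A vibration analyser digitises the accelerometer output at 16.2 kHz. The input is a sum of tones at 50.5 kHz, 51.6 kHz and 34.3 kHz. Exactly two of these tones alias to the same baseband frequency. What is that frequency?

1.9 kHz

fs/2 = 8.1 kHz.
50.5 kHz mod fs = 1.9 kHz.
1.9 kHz ≤ fs/2 = 8.1 kHz, appears at 1.9 kHz.
51.6 kHz mod fs = 3 kHz.
3 kHz ≤ fs/2 = 8.1 kHz, appears at 3 kHz.
34.3 kHz mod fs = 1.9 kHz.
1.9 kHz ≤ fs/2 = 8.1 kHz, appears at 1.9 kHz.
34.3 kHz and 50.5 kHz both map to 1.9 kHz.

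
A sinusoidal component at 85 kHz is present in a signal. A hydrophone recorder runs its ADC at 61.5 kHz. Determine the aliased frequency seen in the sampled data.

85 kHz mod fs = 23.5 kHz.
23.5 kHz ≤ fs/2 = 30.75 kHz, appears at 23.5 kHz.

23.5 kHz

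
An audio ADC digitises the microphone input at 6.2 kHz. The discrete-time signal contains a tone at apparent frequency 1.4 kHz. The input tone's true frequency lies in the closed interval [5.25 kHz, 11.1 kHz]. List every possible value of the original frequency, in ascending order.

7.6 kHz, 11 kHz

Frequencies that alias to 1.4 kHz are k·fs ± 1.4 kHz for integer k ≥ 0.
k=0: 1.4 kHz.
k=1: 4.8 kHz, 7.6 kHz.
k=2: 11 kHz, 13.8 kHz.
k=3: 17.2 kHz, 20 kHz.
Within [5.25 kHz, 11.1 kHz]: 7.6 kHz, 11 kHz.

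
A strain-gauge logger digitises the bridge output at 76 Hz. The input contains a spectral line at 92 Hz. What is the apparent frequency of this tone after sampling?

16 Hz

92 Hz mod fs = 16 Hz.
16 Hz ≤ fs/2 = 38 Hz, appears at 16 Hz.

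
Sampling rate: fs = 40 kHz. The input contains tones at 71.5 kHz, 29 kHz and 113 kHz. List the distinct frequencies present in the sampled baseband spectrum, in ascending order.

7 kHz, 8.5 kHz, 11 kHz

fs/2 = 20 kHz.
71.5 kHz mod fs = 31.5 kHz.
31.5 kHz > fs/2 = 20 kHz, folds to fs − 31.5 kHz = 8.5 kHz.
29 kHz > fs/2 = 20 kHz, folds to fs − 29 kHz = 11 kHz.
113 kHz mod fs = 33 kHz.
33 kHz > fs/2 = 20 kHz, folds to fs − 33 kHz = 7 kHz.
Distinct values: {7 kHz, 8.5 kHz, 11 kHz}.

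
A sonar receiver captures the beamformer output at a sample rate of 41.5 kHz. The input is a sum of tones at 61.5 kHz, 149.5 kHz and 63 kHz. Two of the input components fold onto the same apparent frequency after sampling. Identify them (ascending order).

fs/2 = 20.75 kHz.
61.5 kHz mod fs = 20 kHz.
20 kHz ≤ fs/2 = 20.75 kHz, appears at 20 kHz.
149.5 kHz mod fs = 25 kHz.
25 kHz > fs/2 = 20.75 kHz, folds to fs − 25 kHz = 16.5 kHz.
63 kHz mod fs = 21.5 kHz.
21.5 kHz > fs/2 = 20.75 kHz, folds to fs − 21.5 kHz = 20 kHz.
61.5 kHz and 63 kHz both map to 20 kHz.

61.5 kHz, 63 kHz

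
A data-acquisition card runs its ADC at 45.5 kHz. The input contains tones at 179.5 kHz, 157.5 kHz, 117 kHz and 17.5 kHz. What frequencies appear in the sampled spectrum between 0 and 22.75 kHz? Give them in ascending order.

fs/2 = 22.75 kHz.
179.5 kHz mod fs = 43 kHz.
43 kHz > fs/2 = 22.75 kHz, folds to fs − 43 kHz = 2.5 kHz.
157.5 kHz mod fs = 21 kHz.
21 kHz ≤ fs/2 = 22.75 kHz, appears at 21 kHz.
117 kHz mod fs = 26 kHz.
26 kHz > fs/2 = 22.75 kHz, folds to fs − 26 kHz = 19.5 kHz.
17.5 kHz ≤ fs/2 = 22.75 kHz, passes unchanged.
Distinct values: {2.5 kHz, 17.5 kHz, 19.5 kHz, 21 kHz}.

2.5 kHz, 17.5 kHz, 19.5 kHz, 21 kHz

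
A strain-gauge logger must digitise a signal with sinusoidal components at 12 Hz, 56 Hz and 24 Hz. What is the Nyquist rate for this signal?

112 Hz

Highest-frequency component: 56 Hz.
Nyquist rate = 2 × 56 Hz = 112 Hz.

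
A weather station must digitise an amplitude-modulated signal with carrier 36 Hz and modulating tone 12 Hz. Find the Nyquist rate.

96 Hz

AM sidebands sit at fc ± fm = 24 Hz and 48 Hz.
Highest-frequency component: 48 Hz.
Nyquist rate = 2 × 48 Hz = 96 Hz.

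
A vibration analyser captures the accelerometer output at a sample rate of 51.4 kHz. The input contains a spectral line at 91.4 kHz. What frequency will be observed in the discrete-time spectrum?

91.4 kHz mod fs = 40 kHz.
40 kHz > fs/2 = 25.7 kHz, folds to fs − 40 kHz = 11.4 kHz.

11.4 kHz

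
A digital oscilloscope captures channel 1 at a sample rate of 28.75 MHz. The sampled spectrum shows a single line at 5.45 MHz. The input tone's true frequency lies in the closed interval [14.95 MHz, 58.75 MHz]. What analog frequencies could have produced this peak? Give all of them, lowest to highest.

23.3 MHz, 34.2 MHz, 52.05 MHz

Frequencies that alias to 5.45 MHz are k·fs ± 5.45 MHz for integer k ≥ 0.
k=0: 5.45 MHz.
k=1: 23.3 MHz, 34.2 MHz.
k=2: 52.05 MHz, 62.95 MHz.
k=3: 80.8 MHz, 91.7 MHz.
Within [14.95 MHz, 58.75 MHz]: 23.3 MHz, 34.2 MHz, 52.05 MHz.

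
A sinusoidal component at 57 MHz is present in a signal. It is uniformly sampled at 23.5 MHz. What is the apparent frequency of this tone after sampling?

57 MHz mod fs = 10 MHz.
10 MHz ≤ fs/2 = 11.75 MHz, appears at 10 MHz.

10 MHz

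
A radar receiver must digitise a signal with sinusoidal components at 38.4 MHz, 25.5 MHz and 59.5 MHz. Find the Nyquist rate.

119 MHz

Highest-frequency component: 59.5 MHz.
Nyquist rate = 2 × 59.5 MHz = 119 MHz.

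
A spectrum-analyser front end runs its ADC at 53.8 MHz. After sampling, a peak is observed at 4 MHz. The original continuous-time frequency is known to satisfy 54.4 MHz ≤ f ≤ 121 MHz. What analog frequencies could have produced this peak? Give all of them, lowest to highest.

Frequencies that alias to 4 MHz are k·fs ± 4 MHz for integer k ≥ 0.
k=0: 4 MHz.
k=1: 49.8 MHz, 57.8 MHz.
k=2: 103.6 MHz, 111.6 MHz.
k=3: 157.4 MHz, 165.4 MHz.
Within [54.4 MHz, 121 MHz]: 57.8 MHz, 103.6 MHz, 111.6 MHz.

57.8 MHz, 103.6 MHz, 111.6 MHz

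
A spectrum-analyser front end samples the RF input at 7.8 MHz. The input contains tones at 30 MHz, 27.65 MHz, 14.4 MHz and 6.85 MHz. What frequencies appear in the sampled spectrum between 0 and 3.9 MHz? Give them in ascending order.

fs/2 = 3.9 MHz.
30 MHz mod fs = 6.6 MHz.
6.6 MHz > fs/2 = 3.9 MHz, folds to fs − 6.6 MHz = 1.2 MHz.
27.65 MHz mod fs = 4.25 MHz.
4.25 MHz > fs/2 = 3.9 MHz, folds to fs − 4.25 MHz = 3.55 MHz.
14.4 MHz mod fs = 6.6 MHz.
6.6 MHz > fs/2 = 3.9 MHz, folds to fs − 6.6 MHz = 1.2 MHz.
6.85 MHz > fs/2 = 3.9 MHz, folds to fs − 6.85 MHz = 0.95 MHz.
Distinct values: {0.95 MHz, 1.2 MHz, 3.55 MHz}.

0.95 MHz, 1.2 MHz, 3.55 MHz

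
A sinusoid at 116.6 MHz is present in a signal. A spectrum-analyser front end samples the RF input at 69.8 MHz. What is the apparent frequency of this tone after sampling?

23 MHz

116.6 MHz mod fs = 46.8 MHz.
46.8 MHz > fs/2 = 34.9 MHz, folds to fs − 46.8 MHz = 23 MHz.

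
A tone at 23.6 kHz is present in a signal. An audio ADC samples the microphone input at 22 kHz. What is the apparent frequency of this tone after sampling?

23.6 kHz mod fs = 1.6 kHz.
1.6 kHz ≤ fs/2 = 11 kHz, appears at 1.6 kHz.

1.6 kHz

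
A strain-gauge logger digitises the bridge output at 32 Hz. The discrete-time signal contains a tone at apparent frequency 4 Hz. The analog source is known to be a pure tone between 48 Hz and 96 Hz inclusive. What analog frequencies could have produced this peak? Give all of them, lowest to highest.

Frequencies that alias to 4 Hz are k·fs ± 4 Hz for integer k ≥ 0.
k=0: 4 Hz.
k=1: 28 Hz, 36 Hz.
k=2: 60 Hz, 68 Hz.
k=3: 92 Hz, 100 Hz.
k=4: 124 Hz, 132 Hz.
Within [48 Hz, 96 Hz]: 60 Hz, 68 Hz, 92 Hz.

60 Hz, 68 Hz, 92 Hz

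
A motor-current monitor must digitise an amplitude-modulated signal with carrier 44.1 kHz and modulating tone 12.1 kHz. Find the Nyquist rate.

AM sidebands sit at fc ± fm = 32 kHz and 56.2 kHz.
Highest-frequency component: 56.2 kHz.
Nyquist rate = 2 × 56.2 kHz = 112.4 kHz.

112.4 kHz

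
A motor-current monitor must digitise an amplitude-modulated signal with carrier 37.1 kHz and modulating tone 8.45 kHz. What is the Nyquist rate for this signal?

AM sidebands sit at fc ± fm = 28.65 kHz and 45.55 kHz.
Highest-frequency component: 45.55 kHz.
Nyquist rate = 2 × 45.55 kHz = 91.1 kHz.

91.1 kHz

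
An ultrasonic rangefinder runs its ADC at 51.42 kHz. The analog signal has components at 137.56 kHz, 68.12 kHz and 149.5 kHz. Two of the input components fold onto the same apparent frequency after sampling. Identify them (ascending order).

68.12 kHz, 137.56 kHz

fs/2 = 25.71 kHz.
137.56 kHz mod fs = 34.72 kHz.
34.72 kHz > fs/2 = 25.71 kHz, folds to fs − 34.72 kHz = 16.7 kHz.
68.12 kHz mod fs = 16.7 kHz.
16.7 kHz ≤ fs/2 = 25.71 kHz, appears at 16.7 kHz.
149.5 kHz mod fs = 46.66 kHz.
46.66 kHz > fs/2 = 25.71 kHz, folds to fs − 46.66 kHz = 4.76 kHz.
68.12 kHz and 137.56 kHz both map to 16.7 kHz.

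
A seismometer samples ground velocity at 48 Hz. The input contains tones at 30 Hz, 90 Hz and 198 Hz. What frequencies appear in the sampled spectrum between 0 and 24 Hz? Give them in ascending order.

fs/2 = 24 Hz.
30 Hz > fs/2 = 24 Hz, folds to fs − 30 Hz = 18 Hz.
90 Hz mod fs = 42 Hz.
42 Hz > fs/2 = 24 Hz, folds to fs − 42 Hz = 6 Hz.
198 Hz mod fs = 6 Hz.
6 Hz ≤ fs/2 = 24 Hz, appears at 6 Hz.
Distinct values: {6 Hz, 18 Hz}.

6 Hz, 18 Hz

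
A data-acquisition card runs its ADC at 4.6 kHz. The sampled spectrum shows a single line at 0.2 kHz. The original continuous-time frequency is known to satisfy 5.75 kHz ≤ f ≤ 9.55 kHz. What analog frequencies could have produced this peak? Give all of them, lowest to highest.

9 kHz, 9.4 kHz

Frequencies that alias to 0.2 kHz are k·fs ± 0.2 kHz for integer k ≥ 0.
k=0: 0.2 kHz.
k=1: 4.4 kHz, 4.8 kHz.
k=2: 9 kHz, 9.4 kHz.
k=3: 13.6 kHz, 14 kHz.
Within [5.75 kHz, 9.55 kHz]: 9 kHz, 9.4 kHz.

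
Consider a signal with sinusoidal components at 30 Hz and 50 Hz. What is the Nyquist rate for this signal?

Highest-frequency component: 50 Hz.
Nyquist rate = 2 × 50 Hz = 100 Hz.

100 Hz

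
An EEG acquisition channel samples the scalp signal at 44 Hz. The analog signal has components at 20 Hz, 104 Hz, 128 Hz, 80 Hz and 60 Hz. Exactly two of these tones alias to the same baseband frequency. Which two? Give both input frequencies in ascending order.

fs/2 = 22 Hz.
20 Hz ≤ fs/2 = 22 Hz, passes unchanged.
104 Hz mod fs = 16 Hz.
16 Hz ≤ fs/2 = 22 Hz, appears at 16 Hz.
128 Hz mod fs = 40 Hz.
40 Hz > fs/2 = 22 Hz, folds to fs − 40 Hz = 4 Hz.
80 Hz mod fs = 36 Hz.
36 Hz > fs/2 = 22 Hz, folds to fs − 36 Hz = 8 Hz.
60 Hz mod fs = 16 Hz.
16 Hz ≤ fs/2 = 22 Hz, appears at 16 Hz.
60 Hz and 104 Hz both map to 16 Hz.

60 Hz, 104 Hz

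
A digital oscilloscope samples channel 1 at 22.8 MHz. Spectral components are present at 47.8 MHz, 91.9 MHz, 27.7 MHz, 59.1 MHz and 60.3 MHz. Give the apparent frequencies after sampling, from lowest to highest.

fs/2 = 11.4 MHz.
47.8 MHz mod fs = 2.2 MHz.
2.2 MHz ≤ fs/2 = 11.4 MHz, appears at 2.2 MHz.
91.9 MHz mod fs = 0.7 MHz.
0.7 MHz ≤ fs/2 = 11.4 MHz, appears at 0.7 MHz.
27.7 MHz mod fs = 4.9 MHz.
4.9 MHz ≤ fs/2 = 11.4 MHz, appears at 4.9 MHz.
59.1 MHz mod fs = 13.5 MHz.
13.5 MHz > fs/2 = 11.4 MHz, folds to fs − 13.5 MHz = 9.3 MHz.
60.3 MHz mod fs = 14.7 MHz.
14.7 MHz > fs/2 = 11.4 MHz, folds to fs − 14.7 MHz = 8.1 MHz.
Distinct values: {0.7 MHz, 2.2 MHz, 4.9 MHz, 8.1 MHz, 9.3 MHz}.

0.7 MHz, 2.2 MHz, 4.9 MHz, 8.1 MHz, 9.3 MHz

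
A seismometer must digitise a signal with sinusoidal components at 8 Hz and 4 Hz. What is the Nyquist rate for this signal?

16 Hz

Highest-frequency component: 8 Hz.
Nyquist rate = 2 × 8 Hz = 16 Hz.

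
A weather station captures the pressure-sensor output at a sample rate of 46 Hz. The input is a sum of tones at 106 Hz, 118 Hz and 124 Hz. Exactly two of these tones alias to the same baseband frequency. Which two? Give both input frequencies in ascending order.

106 Hz, 124 Hz

fs/2 = 23 Hz.
106 Hz mod fs = 14 Hz.
14 Hz ≤ fs/2 = 23 Hz, appears at 14 Hz.
118 Hz mod fs = 26 Hz.
26 Hz > fs/2 = 23 Hz, folds to fs − 26 Hz = 20 Hz.
124 Hz mod fs = 32 Hz.
32 Hz > fs/2 = 23 Hz, folds to fs − 32 Hz = 14 Hz.
106 Hz and 124 Hz both map to 14 Hz.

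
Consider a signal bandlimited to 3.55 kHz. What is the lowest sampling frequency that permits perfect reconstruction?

7.1 kHz

Nyquist rate = 2 × 3.55 kHz = 7.1 kHz.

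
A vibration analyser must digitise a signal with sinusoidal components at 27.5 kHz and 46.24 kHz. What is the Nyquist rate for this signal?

Highest-frequency component: 46.24 kHz.
Nyquist rate = 2 × 46.24 kHz = 92.48 kHz.

92.48 kHz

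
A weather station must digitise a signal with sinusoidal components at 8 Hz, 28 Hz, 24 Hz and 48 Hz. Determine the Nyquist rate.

Highest-frequency component: 48 Hz.
Nyquist rate = 2 × 48 Hz = 96 Hz.

96 Hz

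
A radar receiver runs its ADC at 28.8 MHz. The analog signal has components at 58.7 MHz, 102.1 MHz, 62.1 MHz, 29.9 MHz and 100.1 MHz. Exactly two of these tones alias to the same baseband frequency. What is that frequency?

fs/2 = 14.4 MHz.
58.7 MHz mod fs = 1.1 MHz.
1.1 MHz ≤ fs/2 = 14.4 MHz, appears at 1.1 MHz.
102.1 MHz mod fs = 15.7 MHz.
15.7 MHz > fs/2 = 14.4 MHz, folds to fs − 15.7 MHz = 13.1 MHz.
62.1 MHz mod fs = 4.5 MHz.
4.5 MHz ≤ fs/2 = 14.4 MHz, appears at 4.5 MHz.
29.9 MHz mod fs = 1.1 MHz.
1.1 MHz ≤ fs/2 = 14.4 MHz, appears at 1.1 MHz.
100.1 MHz mod fs = 13.7 MHz.
13.7 MHz ≤ fs/2 = 14.4 MHz, appears at 13.7 MHz.
29.9 MHz and 58.7 MHz both map to 1.1 MHz.

1.1 MHz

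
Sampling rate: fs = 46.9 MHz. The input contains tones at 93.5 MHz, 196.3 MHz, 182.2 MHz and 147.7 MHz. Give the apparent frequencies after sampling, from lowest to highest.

fs/2 = 23.45 MHz.
93.5 MHz mod fs = 46.6 MHz.
46.6 MHz > fs/2 = 23.45 MHz, folds to fs − 46.6 MHz = 0.3 MHz.
196.3 MHz mod fs = 8.7 MHz.
8.7 MHz ≤ fs/2 = 23.45 MHz, appears at 8.7 MHz.
182.2 MHz mod fs = 41.5 MHz.
41.5 MHz > fs/2 = 23.45 MHz, folds to fs − 41.5 MHz = 5.4 MHz.
147.7 MHz mod fs = 7 MHz.
7 MHz ≤ fs/2 = 23.45 MHz, appears at 7 MHz.
Distinct values: {0.3 MHz, 5.4 MHz, 7 MHz, 8.7 MHz}.

0.3 MHz, 5.4 MHz, 7 MHz, 8.7 MHz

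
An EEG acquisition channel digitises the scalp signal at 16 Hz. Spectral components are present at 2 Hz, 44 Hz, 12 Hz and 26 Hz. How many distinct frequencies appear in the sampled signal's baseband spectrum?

3

fs/2 = 8 Hz.
2 Hz ≤ fs/2 = 8 Hz, passes unchanged.
44 Hz mod fs = 12 Hz.
12 Hz > fs/2 = 8 Hz, folds to fs − 12 Hz = 4 Hz.
12 Hz > fs/2 = 8 Hz, folds to fs − 12 Hz = 4 Hz.
26 Hz mod fs = 10 Hz.
10 Hz > fs/2 = 8 Hz, folds to fs − 10 Hz = 6 Hz.
Distinct values: {2 Hz, 4 Hz, 6 Hz} → 3.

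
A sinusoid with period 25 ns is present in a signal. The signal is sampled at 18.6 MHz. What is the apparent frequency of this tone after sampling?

2.8 MHz

T = 25 ns → f = 1/T = 40 MHz.
40 MHz mod fs = 2.8 MHz.
2.8 MHz ≤ fs/2 = 9.3 MHz, appears at 2.8 MHz.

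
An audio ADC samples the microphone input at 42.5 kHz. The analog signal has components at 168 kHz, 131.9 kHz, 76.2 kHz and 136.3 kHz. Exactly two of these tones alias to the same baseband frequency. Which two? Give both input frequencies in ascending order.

76.2 kHz, 136.3 kHz

fs/2 = 21.25 kHz.
168 kHz mod fs = 40.5 kHz.
40.5 kHz > fs/2 = 21.25 kHz, folds to fs − 40.5 kHz = 2 kHz.
131.9 kHz mod fs = 4.4 kHz.
4.4 kHz ≤ fs/2 = 21.25 kHz, appears at 4.4 kHz.
76.2 kHz mod fs = 33.7 kHz.
33.7 kHz > fs/2 = 21.25 kHz, folds to fs − 33.7 kHz = 8.8 kHz.
136.3 kHz mod fs = 8.8 kHz.
8.8 kHz ≤ fs/2 = 21.25 kHz, appears at 8.8 kHz.
76.2 kHz and 136.3 kHz both map to 8.8 kHz.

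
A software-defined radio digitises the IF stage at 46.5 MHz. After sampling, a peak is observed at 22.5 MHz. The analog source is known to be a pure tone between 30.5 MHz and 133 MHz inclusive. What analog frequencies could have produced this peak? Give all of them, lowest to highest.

Frequencies that alias to 22.5 MHz are k·fs ± 22.5 MHz for integer k ≥ 0.
k=0: 22.5 MHz.
k=1: 24 MHz, 69 MHz.
k=2: 70.5 MHz, 115.5 MHz.
k=3: 117 MHz, 162 MHz.
k=4: 163.5 MHz, 208.5 MHz.
Within [30.5 MHz, 133 MHz]: 69 MHz, 70.5 MHz, 115.5 MHz, 117 MHz.

69 MHz, 70.5 MHz, 115.5 MHz, 117 MHz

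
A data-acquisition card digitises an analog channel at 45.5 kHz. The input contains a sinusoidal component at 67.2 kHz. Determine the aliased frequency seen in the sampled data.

67.2 kHz mod fs = 21.7 kHz.
21.7 kHz ≤ fs/2 = 22.75 kHz, appears at 21.7 kHz.

21.7 kHz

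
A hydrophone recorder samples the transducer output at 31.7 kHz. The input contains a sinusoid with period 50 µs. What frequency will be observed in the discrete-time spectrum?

11.7 kHz

T = 50 µs → f = 1/T = 20 kHz.
20 kHz > fs/2 = 15.85 kHz, folds to fs − 20 kHz = 11.7 kHz.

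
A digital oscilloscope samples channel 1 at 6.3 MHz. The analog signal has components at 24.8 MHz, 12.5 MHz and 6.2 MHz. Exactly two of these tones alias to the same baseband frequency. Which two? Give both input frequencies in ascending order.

6.2 MHz, 12.5 MHz

fs/2 = 3.15 MHz.
24.8 MHz mod fs = 5.9 MHz.
5.9 MHz > fs/2 = 3.15 MHz, folds to fs − 5.9 MHz = 0.4 MHz.
12.5 MHz mod fs = 6.2 MHz.
6.2 MHz > fs/2 = 3.15 MHz, folds to fs − 6.2 MHz = 0.1 MHz.
6.2 MHz > fs/2 = 3.15 MHz, folds to fs − 6.2 MHz = 0.1 MHz.
6.2 MHz and 12.5 MHz both map to 0.1 MHz.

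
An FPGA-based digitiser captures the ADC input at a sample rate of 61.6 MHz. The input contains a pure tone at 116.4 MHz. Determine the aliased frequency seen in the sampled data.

116.4 MHz mod fs = 54.8 MHz.
54.8 MHz > fs/2 = 30.8 MHz, folds to fs − 54.8 MHz = 6.8 MHz.

6.8 MHz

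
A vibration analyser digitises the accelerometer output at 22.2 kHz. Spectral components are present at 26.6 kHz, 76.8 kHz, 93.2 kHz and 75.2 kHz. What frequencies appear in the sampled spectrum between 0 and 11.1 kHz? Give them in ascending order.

fs/2 = 11.1 kHz.
26.6 kHz mod fs = 4.4 kHz.
4.4 kHz ≤ fs/2 = 11.1 kHz, appears at 4.4 kHz.
76.8 kHz mod fs = 10.2 kHz.
10.2 kHz ≤ fs/2 = 11.1 kHz, appears at 10.2 kHz.
93.2 kHz mod fs = 4.4 kHz.
4.4 kHz ≤ fs/2 = 11.1 kHz, appears at 4.4 kHz.
75.2 kHz mod fs = 8.6 kHz.
8.6 kHz ≤ fs/2 = 11.1 kHz, appears at 8.6 kHz.
Distinct values: {4.4 kHz, 8.6 kHz, 10.2 kHz}.

4.4 kHz, 8.6 kHz, 10.2 kHz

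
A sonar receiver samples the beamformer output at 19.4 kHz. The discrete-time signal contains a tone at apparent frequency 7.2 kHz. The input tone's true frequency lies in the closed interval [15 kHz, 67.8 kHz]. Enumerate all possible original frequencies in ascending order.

Frequencies that alias to 7.2 kHz are k·fs ± 7.2 kHz for integer k ≥ 0.
k=0: 7.2 kHz.
k=1: 12.2 kHz, 26.6 kHz.
k=2: 31.6 kHz, 46 kHz.
k=3: 51 kHz, 65.4 kHz.
k=4: 70.4 kHz, 84.8 kHz.
Within [15 kHz, 67.8 kHz]: 26.6 kHz, 31.6 kHz, 46 kHz, 51 kHz, 65.4 kHz.

26.6 kHz, 31.6 kHz, 46 kHz, 51 kHz, 65.4 kHz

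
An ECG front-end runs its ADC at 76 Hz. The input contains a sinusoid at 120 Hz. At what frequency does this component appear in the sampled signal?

120 Hz mod fs = 44 Hz.
44 Hz > fs/2 = 38 Hz, folds to fs − 44 Hz = 32 Hz.

32 Hz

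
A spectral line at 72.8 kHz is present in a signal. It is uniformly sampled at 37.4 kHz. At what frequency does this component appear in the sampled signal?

2 kHz

72.8 kHz mod fs = 35.4 kHz.
35.4 kHz > fs/2 = 18.7 kHz, folds to fs − 35.4 kHz = 2 kHz.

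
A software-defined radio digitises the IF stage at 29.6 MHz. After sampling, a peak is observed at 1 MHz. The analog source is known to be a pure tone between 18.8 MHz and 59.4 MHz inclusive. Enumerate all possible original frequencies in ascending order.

Frequencies that alias to 1 MHz are k·fs ± 1 MHz for integer k ≥ 0.
k=0: 1 MHz.
k=1: 28.6 MHz, 30.6 MHz.
k=2: 58.2 MHz, 60.2 MHz.
k=3: 87.8 MHz, 89.8 MHz.
Within [18.8 MHz, 59.4 MHz]: 28.6 MHz, 30.6 MHz, 58.2 MHz.

28.6 MHz, 30.6 MHz, 58.2 MHz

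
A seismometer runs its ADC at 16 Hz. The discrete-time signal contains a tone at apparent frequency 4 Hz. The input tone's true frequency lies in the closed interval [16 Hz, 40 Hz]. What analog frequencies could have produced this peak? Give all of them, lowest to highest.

Frequencies that alias to 4 Hz are k·fs ± 4 Hz for integer k ≥ 0.
k=0: 4 Hz.
k=1: 12 Hz, 20 Hz.
k=2: 28 Hz, 36 Hz.
k=3: 44 Hz, 52 Hz.
Within [16 Hz, 40 Hz]: 20 Hz, 28 Hz, 36 Hz.

20 Hz, 28 Hz, 36 Hz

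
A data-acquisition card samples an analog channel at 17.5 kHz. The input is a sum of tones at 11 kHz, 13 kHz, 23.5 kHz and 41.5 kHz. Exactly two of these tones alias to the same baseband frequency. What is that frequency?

6.5 kHz

fs/2 = 8.75 kHz.
11 kHz > fs/2 = 8.75 kHz, folds to fs − 11 kHz = 6.5 kHz.
13 kHz > fs/2 = 8.75 kHz, folds to fs − 13 kHz = 4.5 kHz.
23.5 kHz mod fs = 6 kHz.
6 kHz ≤ fs/2 = 8.75 kHz, appears at 6 kHz.
41.5 kHz mod fs = 6.5 kHz.
6.5 kHz ≤ fs/2 = 8.75 kHz, appears at 6.5 kHz.
11 kHz and 41.5 kHz both map to 6.5 kHz.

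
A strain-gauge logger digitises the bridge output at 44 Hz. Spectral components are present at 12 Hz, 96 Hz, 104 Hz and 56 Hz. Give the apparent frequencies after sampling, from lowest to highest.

8 Hz, 12 Hz, 16 Hz

fs/2 = 22 Hz.
12 Hz ≤ fs/2 = 22 Hz, passes unchanged.
96 Hz mod fs = 8 Hz.
8 Hz ≤ fs/2 = 22 Hz, appears at 8 Hz.
104 Hz mod fs = 16 Hz.
16 Hz ≤ fs/2 = 22 Hz, appears at 16 Hz.
56 Hz mod fs = 12 Hz.
12 Hz ≤ fs/2 = 22 Hz, appears at 12 Hz.
Distinct values: {8 Hz, 12 Hz, 16 Hz}.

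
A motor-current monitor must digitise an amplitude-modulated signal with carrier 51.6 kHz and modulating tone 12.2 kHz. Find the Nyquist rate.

127.6 kHz

AM sidebands sit at fc ± fm = 39.4 kHz and 63.8 kHz.
Highest-frequency component: 63.8 kHz.
Nyquist rate = 2 × 63.8 kHz = 127.6 kHz.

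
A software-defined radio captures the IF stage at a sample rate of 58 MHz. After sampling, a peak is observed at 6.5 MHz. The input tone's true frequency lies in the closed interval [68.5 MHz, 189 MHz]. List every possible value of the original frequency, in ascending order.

Frequencies that alias to 6.5 MHz are k·fs ± 6.5 MHz for integer k ≥ 0.
k=0: 6.5 MHz.
k=1: 51.5 MHz, 64.5 MHz.
k=2: 109.5 MHz, 122.5 MHz.
k=3: 167.5 MHz, 180.5 MHz.
k=4: 225.5 MHz, 238.5 MHz.
Within [68.5 MHz, 189 MHz]: 109.5 MHz, 122.5 MHz, 167.5 MHz, 180.5 MHz.

109.5 MHz, 122.5 MHz, 167.5 MHz, 180.5 MHz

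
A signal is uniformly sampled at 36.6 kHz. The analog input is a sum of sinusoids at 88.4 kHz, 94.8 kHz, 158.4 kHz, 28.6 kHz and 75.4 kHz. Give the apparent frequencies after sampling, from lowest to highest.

fs/2 = 18.3 kHz.
88.4 kHz mod fs = 15.2 kHz.
15.2 kHz ≤ fs/2 = 18.3 kHz, appears at 15.2 kHz.
94.8 kHz mod fs = 21.6 kHz.
21.6 kHz > fs/2 = 18.3 kHz, folds to fs − 21.6 kHz = 15 kHz.
158.4 kHz mod fs = 12 kHz.
12 kHz ≤ fs/2 = 18.3 kHz, appears at 12 kHz.
28.6 kHz > fs/2 = 18.3 kHz, folds to fs − 28.6 kHz = 8 kHz.
75.4 kHz mod fs = 2.2 kHz.
2.2 kHz ≤ fs/2 = 18.3 kHz, appears at 2.2 kHz.
Distinct values: {2.2 kHz, 8 kHz, 12 kHz, 15 kHz, 15.2 kHz}.

2.2 kHz, 8 kHz, 12 kHz, 15 kHz, 15.2 kHz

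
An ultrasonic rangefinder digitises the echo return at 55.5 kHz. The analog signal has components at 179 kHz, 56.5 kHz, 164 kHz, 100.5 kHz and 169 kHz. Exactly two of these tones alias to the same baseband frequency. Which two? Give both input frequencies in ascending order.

fs/2 = 27.75 kHz.
179 kHz mod fs = 12.5 kHz.
12.5 kHz ≤ fs/2 = 27.75 kHz, appears at 12.5 kHz.
56.5 kHz mod fs = 1 kHz.
1 kHz ≤ fs/2 = 27.75 kHz, appears at 1 kHz.
164 kHz mod fs = 53 kHz.
53 kHz > fs/2 = 27.75 kHz, folds to fs − 53 kHz = 2.5 kHz.
100.5 kHz mod fs = 45 kHz.
45 kHz > fs/2 = 27.75 kHz, folds to fs − 45 kHz = 10.5 kHz.
169 kHz mod fs = 2.5 kHz.
2.5 kHz ≤ fs/2 = 27.75 kHz, appears at 2.5 kHz.
164 kHz and 169 kHz both map to 2.5 kHz.

164 kHz, 169 kHz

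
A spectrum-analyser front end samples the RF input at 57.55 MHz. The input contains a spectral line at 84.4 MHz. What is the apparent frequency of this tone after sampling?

26.85 MHz

84.4 MHz mod fs = 26.85 MHz.
26.85 MHz ≤ fs/2 = 28.775 MHz, appears at 26.85 MHz.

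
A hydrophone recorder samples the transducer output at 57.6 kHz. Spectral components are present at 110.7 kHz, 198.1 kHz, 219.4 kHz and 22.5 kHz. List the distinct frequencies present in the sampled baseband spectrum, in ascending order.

fs/2 = 28.8 kHz.
110.7 kHz mod fs = 53.1 kHz.
53.1 kHz > fs/2 = 28.8 kHz, folds to fs − 53.1 kHz = 4.5 kHz.
198.1 kHz mod fs = 25.3 kHz.
25.3 kHz ≤ fs/2 = 28.8 kHz, appears at 25.3 kHz.
219.4 kHz mod fs = 46.6 kHz.
46.6 kHz > fs/2 = 28.8 kHz, folds to fs − 46.6 kHz = 11 kHz.
22.5 kHz ≤ fs/2 = 28.8 kHz, passes unchanged.
Distinct values: {4.5 kHz, 11 kHz, 22.5 kHz, 25.3 kHz}.

4.5 kHz, 11 kHz, 22.5 kHz, 25.3 kHz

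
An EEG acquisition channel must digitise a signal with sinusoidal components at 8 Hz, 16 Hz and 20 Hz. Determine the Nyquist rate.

Highest-frequency component: 20 Hz.
Nyquist rate = 2 × 20 Hz = 40 Hz.

40 Hz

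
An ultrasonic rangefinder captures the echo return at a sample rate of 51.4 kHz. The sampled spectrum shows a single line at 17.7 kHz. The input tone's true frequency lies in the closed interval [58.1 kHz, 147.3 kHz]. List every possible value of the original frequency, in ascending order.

Frequencies that alias to 17.7 kHz are k·fs ± 17.7 kHz for integer k ≥ 0.
k=0: 17.7 kHz.
k=1: 33.7 kHz, 69.1 kHz.
k=2: 85.1 kHz, 120.5 kHz.
k=3: 136.5 kHz, 171.9 kHz.
k=4: 187.9 kHz, 223.3 kHz.
Within [58.1 kHz, 147.3 kHz]: 69.1 kHz, 85.1 kHz, 120.5 kHz, 136.5 kHz.

69.1 kHz, 85.1 kHz, 120.5 kHz, 136.5 kHz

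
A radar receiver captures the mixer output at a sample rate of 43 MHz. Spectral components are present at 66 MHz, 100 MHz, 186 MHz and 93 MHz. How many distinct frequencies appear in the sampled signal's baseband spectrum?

fs/2 = 21.5 MHz.
66 MHz mod fs = 23 MHz.
23 MHz > fs/2 = 21.5 MHz, folds to fs − 23 MHz = 20 MHz.
100 MHz mod fs = 14 MHz.
14 MHz ≤ fs/2 = 21.5 MHz, appears at 14 MHz.
186 MHz mod fs = 14 MHz.
14 MHz ≤ fs/2 = 21.5 MHz, appears at 14 MHz.
93 MHz mod fs = 7 MHz.
7 MHz ≤ fs/2 = 21.5 MHz, appears at 7 MHz.
Distinct values: {7 MHz, 14 MHz, 20 MHz} → 3.

3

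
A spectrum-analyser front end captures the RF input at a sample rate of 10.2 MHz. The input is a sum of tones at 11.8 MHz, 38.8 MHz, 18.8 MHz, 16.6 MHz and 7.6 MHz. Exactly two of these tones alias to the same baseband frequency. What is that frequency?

fs/2 = 5.1 MHz.
11.8 MHz mod fs = 1.6 MHz.
1.6 MHz ≤ fs/2 = 5.1 MHz, appears at 1.6 MHz.
38.8 MHz mod fs = 8.2 MHz.
8.2 MHz > fs/2 = 5.1 MHz, folds to fs − 8.2 MHz = 2 MHz.
18.8 MHz mod fs = 8.6 MHz.
8.6 MHz > fs/2 = 5.1 MHz, folds to fs − 8.6 MHz = 1.6 MHz.
16.6 MHz mod fs = 6.4 MHz.
6.4 MHz > fs/2 = 5.1 MHz, folds to fs − 6.4 MHz = 3.8 MHz.
7.6 MHz > fs/2 = 5.1 MHz, folds to fs − 7.6 MHz = 2.6 MHz.
11.8 MHz and 18.8 MHz both map to 1.6 MHz.

1.6 MHz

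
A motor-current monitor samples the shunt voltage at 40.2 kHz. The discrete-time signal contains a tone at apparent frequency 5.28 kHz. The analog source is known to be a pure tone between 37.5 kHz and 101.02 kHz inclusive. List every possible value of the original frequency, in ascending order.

Frequencies that alias to 5.28 kHz are k·fs ± 5.28 kHz for integer k ≥ 0.
k=0: 5.28 kHz.
k=1: 34.92 kHz, 45.48 kHz.
k=2: 75.12 kHz, 85.68 kHz.
k=3: 115.32 kHz, 125.88 kHz.
Within [37.5 kHz, 101.02 kHz]: 45.48 kHz, 75.12 kHz, 85.68 kHz.

45.48 kHz, 75.12 kHz, 85.68 kHz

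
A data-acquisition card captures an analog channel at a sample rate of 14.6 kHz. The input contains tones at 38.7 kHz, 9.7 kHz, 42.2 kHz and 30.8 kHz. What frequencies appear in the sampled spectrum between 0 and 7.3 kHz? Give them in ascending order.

1.6 kHz, 4.9 kHz, 5.1 kHz

fs/2 = 7.3 kHz.
38.7 kHz mod fs = 9.5 kHz.
9.5 kHz > fs/2 = 7.3 kHz, folds to fs − 9.5 kHz = 5.1 kHz.
9.7 kHz > fs/2 = 7.3 kHz, folds to fs − 9.7 kHz = 4.9 kHz.
42.2 kHz mod fs = 13 kHz.
13 kHz > fs/2 = 7.3 kHz, folds to fs − 13 kHz = 1.6 kHz.
30.8 kHz mod fs = 1.6 kHz.
1.6 kHz ≤ fs/2 = 7.3 kHz, appears at 1.6 kHz.
Distinct values: {1.6 kHz, 4.9 kHz, 5.1 kHz}.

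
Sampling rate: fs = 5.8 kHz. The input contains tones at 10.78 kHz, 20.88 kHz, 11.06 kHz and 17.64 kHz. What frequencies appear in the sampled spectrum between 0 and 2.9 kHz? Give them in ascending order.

0.24 kHz, 0.54 kHz, 0.82 kHz, 2.32 kHz

fs/2 = 2.9 kHz.
10.78 kHz mod fs = 4.98 kHz.
4.98 kHz > fs/2 = 2.9 kHz, folds to fs − 4.98 kHz = 0.82 kHz.
20.88 kHz mod fs = 3.48 kHz.
3.48 kHz > fs/2 = 2.9 kHz, folds to fs − 3.48 kHz = 2.32 kHz.
11.06 kHz mod fs = 5.26 kHz.
5.26 kHz > fs/2 = 2.9 kHz, folds to fs − 5.26 kHz = 0.54 kHz.
17.64 kHz mod fs = 0.24 kHz.
0.24 kHz ≤ fs/2 = 2.9 kHz, appears at 0.24 kHz.
Distinct values: {0.24 kHz, 0.54 kHz, 0.82 kHz, 2.32 kHz}.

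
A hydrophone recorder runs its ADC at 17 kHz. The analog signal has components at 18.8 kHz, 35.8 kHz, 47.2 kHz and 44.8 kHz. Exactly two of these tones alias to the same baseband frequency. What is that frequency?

1.8 kHz

fs/2 = 8.5 kHz.
18.8 kHz mod fs = 1.8 kHz.
1.8 kHz ≤ fs/2 = 8.5 kHz, appears at 1.8 kHz.
35.8 kHz mod fs = 1.8 kHz.
1.8 kHz ≤ fs/2 = 8.5 kHz, appears at 1.8 kHz.
47.2 kHz mod fs = 13.2 kHz.
13.2 kHz > fs/2 = 8.5 kHz, folds to fs − 13.2 kHz = 3.8 kHz.
44.8 kHz mod fs = 10.8 kHz.
10.8 kHz > fs/2 = 8.5 kHz, folds to fs − 10.8 kHz = 6.2 kHz.
18.8 kHz and 35.8 kHz both map to 1.8 kHz.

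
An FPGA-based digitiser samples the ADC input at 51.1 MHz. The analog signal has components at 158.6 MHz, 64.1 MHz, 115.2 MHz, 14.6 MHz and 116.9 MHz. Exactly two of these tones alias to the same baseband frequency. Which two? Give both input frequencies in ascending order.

fs/2 = 25.55 MHz.
158.6 MHz mod fs = 5.3 MHz.
5.3 MHz ≤ fs/2 = 25.55 MHz, appears at 5.3 MHz.
64.1 MHz mod fs = 13 MHz.
13 MHz ≤ fs/2 = 25.55 MHz, appears at 13 MHz.
115.2 MHz mod fs = 13 MHz.
13 MHz ≤ fs/2 = 25.55 MHz, appears at 13 MHz.
14.6 MHz ≤ fs/2 = 25.55 MHz, passes unchanged.
116.9 MHz mod fs = 14.7 MHz.
14.7 MHz ≤ fs/2 = 25.55 MHz, appears at 14.7 MHz.
64.1 MHz and 115.2 MHz both map to 13 MHz.

64.1 MHz, 115.2 MHz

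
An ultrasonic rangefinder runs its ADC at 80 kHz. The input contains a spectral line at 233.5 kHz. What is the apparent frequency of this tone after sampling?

6.5 kHz

233.5 kHz mod fs = 73.5 kHz.
73.5 kHz > fs/2 = 40 kHz, folds to fs − 73.5 kHz = 6.5 kHz.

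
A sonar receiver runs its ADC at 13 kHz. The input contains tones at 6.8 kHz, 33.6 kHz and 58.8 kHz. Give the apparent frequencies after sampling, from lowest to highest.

5.4 kHz, 6.2 kHz

fs/2 = 6.5 kHz.
6.8 kHz > fs/2 = 6.5 kHz, folds to fs − 6.8 kHz = 6.2 kHz.
33.6 kHz mod fs = 7.6 kHz.
7.6 kHz > fs/2 = 6.5 kHz, folds to fs − 7.6 kHz = 5.4 kHz.
58.8 kHz mod fs = 6.8 kHz.
6.8 kHz > fs/2 = 6.5 kHz, folds to fs − 6.8 kHz = 6.2 kHz.
Distinct values: {5.4 kHz, 6.2 kHz}.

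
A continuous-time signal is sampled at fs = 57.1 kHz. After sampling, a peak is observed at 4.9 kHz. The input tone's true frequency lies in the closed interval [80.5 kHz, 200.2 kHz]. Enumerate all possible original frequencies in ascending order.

Frequencies that alias to 4.9 kHz are k·fs ± 4.9 kHz for integer k ≥ 0.
k=0: 4.9 kHz.
k=1: 52.2 kHz, 62 kHz.
k=2: 109.3 kHz, 119.1 kHz.
k=3: 166.4 kHz, 176.2 kHz.
k=4: 223.5 kHz, 233.3 kHz.
Within [80.5 kHz, 200.2 kHz]: 109.3 kHz, 119.1 kHz, 166.4 kHz, 176.2 kHz.

109.3 kHz, 119.1 kHz, 166.4 kHz, 176.2 kHz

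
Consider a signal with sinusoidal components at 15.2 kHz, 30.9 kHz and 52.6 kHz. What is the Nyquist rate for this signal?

Highest-frequency component: 52.6 kHz.
Nyquist rate = 2 × 52.6 kHz = 105.2 kHz.

105.2 kHz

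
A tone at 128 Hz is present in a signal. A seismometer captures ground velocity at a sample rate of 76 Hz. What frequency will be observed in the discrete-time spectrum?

24 Hz

128 Hz mod fs = 52 Hz.
52 Hz > fs/2 = 38 Hz, folds to fs − 52 Hz = 24 Hz.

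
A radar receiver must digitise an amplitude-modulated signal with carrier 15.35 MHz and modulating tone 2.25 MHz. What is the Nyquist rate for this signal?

AM sidebands sit at fc ± fm = 13.1 MHz and 17.6 MHz.
Highest-frequency component: 17.6 MHz.
Nyquist rate = 2 × 17.6 MHz = 35.2 MHz.

35.2 MHz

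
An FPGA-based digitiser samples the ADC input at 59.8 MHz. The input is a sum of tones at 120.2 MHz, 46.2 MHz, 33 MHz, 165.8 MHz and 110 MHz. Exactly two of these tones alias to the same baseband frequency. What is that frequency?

fs/2 = 29.9 MHz.
120.2 MHz mod fs = 0.6 MHz.
0.6 MHz ≤ fs/2 = 29.9 MHz, appears at 0.6 MHz.
46.2 MHz > fs/2 = 29.9 MHz, folds to fs − 46.2 MHz = 13.6 MHz.
33 MHz > fs/2 = 29.9 MHz, folds to fs − 33 MHz = 26.8 MHz.
165.8 MHz mod fs = 46.2 MHz.
46.2 MHz > fs/2 = 29.9 MHz, folds to fs − 46.2 MHz = 13.6 MHz.
110 MHz mod fs = 50.2 MHz.
50.2 MHz > fs/2 = 29.9 MHz, folds to fs − 50.2 MHz = 9.6 MHz.
46.2 MHz and 165.8 MHz both map to 13.6 MHz.

13.6 MHz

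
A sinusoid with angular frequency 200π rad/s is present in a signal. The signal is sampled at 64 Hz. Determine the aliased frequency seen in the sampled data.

28 Hz

ω = 200π rad/s → f = ω/(2π) = 100 Hz.
100 Hz mod fs = 36 Hz.
36 Hz > fs/2 = 32 Hz, folds to fs − 36 Hz = 28 Hz.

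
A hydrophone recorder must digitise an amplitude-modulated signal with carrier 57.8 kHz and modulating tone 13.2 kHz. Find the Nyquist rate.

AM sidebands sit at fc ± fm = 44.6 kHz and 71 kHz.
Highest-frequency component: 71 kHz.
Nyquist rate = 2 × 71 kHz = 142 kHz.

142 kHz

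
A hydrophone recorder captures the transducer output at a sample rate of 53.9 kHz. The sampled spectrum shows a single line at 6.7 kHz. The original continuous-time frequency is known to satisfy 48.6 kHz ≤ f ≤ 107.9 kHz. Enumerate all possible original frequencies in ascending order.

Frequencies that alias to 6.7 kHz are k·fs ± 6.7 kHz for integer k ≥ 0.
k=0: 6.7 kHz.
k=1: 47.2 kHz, 60.6 kHz.
k=2: 101.1 kHz, 114.5 kHz.
k=3: 155 kHz, 168.4 kHz.
Within [48.6 kHz, 107.9 kHz]: 60.6 kHz, 101.1 kHz.

60.6 kHz, 101.1 kHz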